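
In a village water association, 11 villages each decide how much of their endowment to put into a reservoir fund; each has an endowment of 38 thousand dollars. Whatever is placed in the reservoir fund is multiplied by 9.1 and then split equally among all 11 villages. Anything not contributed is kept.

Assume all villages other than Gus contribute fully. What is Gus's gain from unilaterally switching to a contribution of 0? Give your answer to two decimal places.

Switching from a contribution of 38 to 0 lets Gus keep an extra 38 thousand dollars, but lowers the reservoir fund by 38, which costs Gus their own share of that drop: 9.1/11 × 38 = 31.44.
Net gain = 38 − 31.44 = 6.56. The private return per contributed unit (0.8273) is below 1, so free-riding is indeed the best response regardless of what the others do.

6.56 thousand dollars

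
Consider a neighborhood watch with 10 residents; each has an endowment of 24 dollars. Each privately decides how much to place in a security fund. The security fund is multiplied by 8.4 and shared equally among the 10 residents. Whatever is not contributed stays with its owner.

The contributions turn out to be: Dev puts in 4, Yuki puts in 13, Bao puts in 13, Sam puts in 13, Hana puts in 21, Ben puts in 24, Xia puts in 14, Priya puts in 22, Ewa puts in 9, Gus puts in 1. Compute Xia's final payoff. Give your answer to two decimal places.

122.56 dollars

Total contributed: 4 + 13 + 13 + 13 + 21 + 24 + 14 + 22 + 9 + 1 = 134.
Each receives 8.4 × 134 / 10 = 112.56 from the security fund.
Xia keeps 24 − 14 = 10, so Xia's payoff is 10 + 112.56 = 122.56.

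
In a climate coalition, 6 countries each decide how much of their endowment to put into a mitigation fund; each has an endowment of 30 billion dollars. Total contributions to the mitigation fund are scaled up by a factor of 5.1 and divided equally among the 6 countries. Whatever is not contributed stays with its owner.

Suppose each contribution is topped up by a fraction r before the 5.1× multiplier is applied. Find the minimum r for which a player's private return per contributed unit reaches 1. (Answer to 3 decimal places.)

0.176

With matching at rate r, one contributed unit becomes (1 + r) in the mitigation fund and returns 5.1 × (1 + r) / 6 to the contributor.
Setting this equal to 1: 1 + r = 6/5.1 = 1.1765.
So the minimum matching rate is r = 1.1765 − 1 = 0.176.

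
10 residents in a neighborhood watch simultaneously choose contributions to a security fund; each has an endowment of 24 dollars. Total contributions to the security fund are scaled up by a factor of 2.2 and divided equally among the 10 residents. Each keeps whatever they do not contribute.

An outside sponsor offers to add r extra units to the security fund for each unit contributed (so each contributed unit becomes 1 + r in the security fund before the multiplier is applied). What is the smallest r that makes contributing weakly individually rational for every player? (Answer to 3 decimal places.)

3.545

With matching at rate r, one contributed unit becomes (1 + r) in the security fund and returns 2.2 × (1 + r) / 10 to the contributor.
Setting this equal to 1: 1 + r = 10/2.2 = 4.5455.
So the minimum matching rate is r = 4.5455 − 1 = 3.545.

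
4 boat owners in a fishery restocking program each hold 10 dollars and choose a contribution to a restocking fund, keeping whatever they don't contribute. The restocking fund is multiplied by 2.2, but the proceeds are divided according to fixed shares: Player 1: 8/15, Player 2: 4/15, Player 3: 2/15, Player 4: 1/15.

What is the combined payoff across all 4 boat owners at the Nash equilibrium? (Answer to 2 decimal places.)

Each unit j contributes comes back to j as 2.2 × (j's share), so j prefers to contribute only if that share exceeds 1/2.2 = 0.4545; otherwise keeping the unit dominates.
The only share above 0.4545 is Player 1's 8/15, contributing 10; the remaining 3 contribute 0. Total contributed: 10.
The restocking fund pays out 2.2 × 10 = 22.00 in total (split across the unequal shares, but the aggregate is all that matters for the group sum).
The 3 free-riders keep 10 each, adding 30. Group total = 30 + 22.00 = 52.00.

52.00 dollars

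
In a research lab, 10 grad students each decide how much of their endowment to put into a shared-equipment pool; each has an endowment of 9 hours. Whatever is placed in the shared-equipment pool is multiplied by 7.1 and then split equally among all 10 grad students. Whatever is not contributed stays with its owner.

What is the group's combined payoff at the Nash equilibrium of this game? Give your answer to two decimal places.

90.00 hours

Each contributed unit returns 7.1/10 = 0.7100 to its contributor — below 1 — so contributing 0 is dominant for every player. At the Nash equilibrium everyone keeps their 9, and the group total is 10 × 9 = 90.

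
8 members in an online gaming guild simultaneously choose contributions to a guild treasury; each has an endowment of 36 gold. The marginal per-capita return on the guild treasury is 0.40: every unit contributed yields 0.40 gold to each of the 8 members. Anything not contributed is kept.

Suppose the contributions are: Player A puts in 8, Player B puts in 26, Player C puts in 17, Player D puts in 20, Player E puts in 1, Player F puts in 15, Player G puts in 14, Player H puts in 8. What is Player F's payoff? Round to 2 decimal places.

64.60 gold

Total contributed: 8 + 26 + 17 + 20 + 1 + 15 + 14 + 8 = 109.
Each receives 0.40 × 109 = 43.60 from the guild treasury.
Player F keeps 36 − 15 = 21, so Player F's payoff is 21 + 43.60 = 64.60.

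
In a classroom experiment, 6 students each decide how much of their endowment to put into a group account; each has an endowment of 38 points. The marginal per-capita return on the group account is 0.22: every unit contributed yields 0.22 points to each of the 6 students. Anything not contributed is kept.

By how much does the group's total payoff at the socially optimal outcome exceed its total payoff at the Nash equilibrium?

The private return per contributed unit is 0.22 < 1, so contributing 0 is dominant for every player. At the Nash equilibrium everyone keeps their 38, and the group total is 6 × 38 = 228.
Each contributed unit returns 1.320 to the group as a whole (0.22 to each of 6 players), which exceeds 1, so the social optimum is full contribution: group total = 1.320 × 228 = 300.96.
Efficiency loss = 300.96 − 228 = 72.96.

72.96 points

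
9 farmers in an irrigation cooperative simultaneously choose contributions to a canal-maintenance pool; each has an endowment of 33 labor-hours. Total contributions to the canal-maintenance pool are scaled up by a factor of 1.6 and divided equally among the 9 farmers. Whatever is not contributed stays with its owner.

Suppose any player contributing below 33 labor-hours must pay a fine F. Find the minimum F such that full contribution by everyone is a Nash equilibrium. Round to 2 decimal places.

27.13 labor-hours

Given the others contribute fully, the best deviation is to contribute 0 (any partial contribution still incurs the fine and gives up units whose private return 0.1778 is below 1).
Deviating from 33 to 0 saves 33 labor-hours but forfeits the deviator's share of the drop in the canal-maintenance pool: 1.6/9 × 33 = 5.87.
So the deviation gain is 33 − 5.87 = 27.13, and the fine must be at least 27.13 labor-hours to wipe it out.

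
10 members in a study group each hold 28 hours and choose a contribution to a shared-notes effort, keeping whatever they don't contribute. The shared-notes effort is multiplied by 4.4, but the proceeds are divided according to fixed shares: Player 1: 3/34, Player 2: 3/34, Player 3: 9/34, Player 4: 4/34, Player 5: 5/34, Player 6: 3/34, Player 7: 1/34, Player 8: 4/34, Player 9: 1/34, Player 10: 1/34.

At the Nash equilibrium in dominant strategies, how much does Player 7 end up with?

A player with share s gets back 4.4·s per unit contributed, so full contribution is dominant for anyone with s > 1/4.4 = 0.2273 and zero contribution is dominant for anyone below.
Only Player 3 (9/34) clears that bar, contributing 28; the remaining 9 contribute 0. Total contributed: 28.
Player 7 keeps 28 and receives 4.4 × 28 × 1/34 = 3.62 from the shared-notes effort, for a payoff of 31.62.

31.62 hours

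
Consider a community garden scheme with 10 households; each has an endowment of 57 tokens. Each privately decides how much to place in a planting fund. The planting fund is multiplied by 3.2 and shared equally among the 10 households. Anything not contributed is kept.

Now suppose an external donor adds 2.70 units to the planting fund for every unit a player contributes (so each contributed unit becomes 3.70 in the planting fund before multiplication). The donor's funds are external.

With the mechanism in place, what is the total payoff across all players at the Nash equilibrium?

The effective private return per unit is now 3.2 × 3.70 / 10 = 1.1840 > 1, so every player's dominant strategy flips to full contribution.
So the Nash equilibrium is full contribution by all 10; the group earns 3.2 × 3.70 × 570 = 6748.80.

6748.80 tokens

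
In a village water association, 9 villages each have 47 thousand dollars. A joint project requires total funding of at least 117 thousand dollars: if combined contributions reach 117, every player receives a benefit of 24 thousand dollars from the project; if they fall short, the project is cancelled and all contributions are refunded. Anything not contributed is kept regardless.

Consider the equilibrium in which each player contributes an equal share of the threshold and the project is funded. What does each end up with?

58 thousand dollars

Equal share of the threshold: 117/9 = 13.
At this profile no one gains by cutting their contribution: any cut drops the total below 117, the project is cancelled, contributions are refunded, and the deviator ends with 47, which is less than 47 − 13 + 24 = 58. Contributing more than 13 just wastes the excess. So contributing exactly 13 is a best response.
Each player's payoff: 47 − 13 + 24 = 58.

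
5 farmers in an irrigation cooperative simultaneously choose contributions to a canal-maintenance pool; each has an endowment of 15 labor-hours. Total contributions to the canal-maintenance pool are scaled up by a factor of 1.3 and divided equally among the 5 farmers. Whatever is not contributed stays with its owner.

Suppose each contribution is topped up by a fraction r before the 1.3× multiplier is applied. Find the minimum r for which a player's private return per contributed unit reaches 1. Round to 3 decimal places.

With matching at rate r, one contributed unit becomes (1 + r) in the canal-maintenance pool and returns 1.3 × (1 + r) / 5 to the contributor.
Setting this equal to 1: 1 + r = 5/1.3 = 3.8462.
So the minimum matching rate is r = 3.8462 − 1 = 2.846.

2.846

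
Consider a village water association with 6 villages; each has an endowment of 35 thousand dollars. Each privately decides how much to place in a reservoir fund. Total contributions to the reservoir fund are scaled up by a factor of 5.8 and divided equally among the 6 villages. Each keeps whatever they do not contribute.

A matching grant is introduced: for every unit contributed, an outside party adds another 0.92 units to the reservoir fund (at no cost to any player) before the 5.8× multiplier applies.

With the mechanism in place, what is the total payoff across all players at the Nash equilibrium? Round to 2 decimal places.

With the mechanism, a contributed unit returns 5.8 × 1.92 / 6 = 1.8560 per unit of net cost to the contributor — now above 1 — so contributing fully is weakly dominant for every player.
At the Nash equilibrium everyone contributes 35. Group total payoff = 5.8 × 1.92 × 210 = 2338.56.

2338.56 thousand dollars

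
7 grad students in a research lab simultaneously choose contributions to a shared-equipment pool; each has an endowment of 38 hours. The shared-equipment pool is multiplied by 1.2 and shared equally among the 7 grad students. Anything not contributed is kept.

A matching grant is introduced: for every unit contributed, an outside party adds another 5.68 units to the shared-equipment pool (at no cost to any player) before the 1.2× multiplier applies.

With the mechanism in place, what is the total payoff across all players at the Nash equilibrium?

The effective private return per unit is now 1.2 × 6.68 / 7 = 1.1451 > 1, so every player's dominant strategy flips to full contribution.
So the Nash equilibrium is full contribution by all 7; the group earns 1.2 × 6.68 × 266 = 2132.26.

2132.26 hours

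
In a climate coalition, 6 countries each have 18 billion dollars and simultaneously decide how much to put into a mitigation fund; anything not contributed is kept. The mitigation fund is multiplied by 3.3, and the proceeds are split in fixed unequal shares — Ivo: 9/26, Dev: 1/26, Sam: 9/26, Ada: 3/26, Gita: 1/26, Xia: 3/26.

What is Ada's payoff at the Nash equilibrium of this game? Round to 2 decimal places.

31.71 billion dollars

A player with share s gets back 3.3·s per unit contributed, so full contribution is dominant for anyone with s > 1/3.3 = 0.3030 and zero contribution is dominant for anyone below.
Ivo and Sam clear that bar, contributing 18 each; the remaining 4 contribute 0. Total contributed: 36.
Ada keeps 18 and receives 3.3 × 36 × 3/26 = 13.71 from the mitigation fund, for a payoff of 31.71.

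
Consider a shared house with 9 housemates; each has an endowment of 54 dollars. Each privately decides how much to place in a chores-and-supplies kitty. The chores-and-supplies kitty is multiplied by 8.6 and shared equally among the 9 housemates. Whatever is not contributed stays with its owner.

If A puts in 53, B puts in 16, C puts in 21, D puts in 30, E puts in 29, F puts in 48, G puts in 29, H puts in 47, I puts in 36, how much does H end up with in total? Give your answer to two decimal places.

302.27 dollars

Total contributed: 53 + 16 + 21 + 30 + 29 + 48 + 29 + 47 + 36 = 309.
Each receives 8.6 × 309 / 9 = 295.27 from the chores-and-supplies kitty.
H keeps 54 − 47 = 7, so H's payoff is 7 + 295.27 = 302.27.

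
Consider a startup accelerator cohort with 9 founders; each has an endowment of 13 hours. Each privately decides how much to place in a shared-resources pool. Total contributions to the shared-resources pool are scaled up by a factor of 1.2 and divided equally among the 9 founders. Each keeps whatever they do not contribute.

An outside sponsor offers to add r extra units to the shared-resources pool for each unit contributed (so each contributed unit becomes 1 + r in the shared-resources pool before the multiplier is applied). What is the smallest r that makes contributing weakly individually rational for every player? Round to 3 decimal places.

6.500

With matching at rate r, one contributed unit becomes (1 + r) in the shared-resources pool and returns 1.2 × (1 + r) / 9 to the contributor.
Setting this equal to 1: 1 + r = 9/1.2 = 7.5000.
So the minimum matching rate is r = 7.5000 − 1 = 6.500.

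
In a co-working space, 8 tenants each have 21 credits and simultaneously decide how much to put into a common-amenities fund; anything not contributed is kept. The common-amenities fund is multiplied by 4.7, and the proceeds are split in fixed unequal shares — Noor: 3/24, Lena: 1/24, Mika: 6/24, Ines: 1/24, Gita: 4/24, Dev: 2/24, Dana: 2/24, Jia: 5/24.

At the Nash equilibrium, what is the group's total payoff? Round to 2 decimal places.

A player with share s gets back 4.7·s per unit contributed, so full contribution is dominant for anyone with s > 1/4.7 = 0.2128 and zero contribution is dominant for anyone below.
Only Mika (6/24) clears that bar, contributing 21; the remaining 7 contribute 0. Total contributed: 21.
The common-amenities fund pays out 4.7 × 21 = 98.70 in total (split across the unequal shares, but the aggregate is all that matters for the group sum).
The 7 free-riders keep 21 each, adding 147. Group total = 147 + 98.70 = 245.70.

245.70 credits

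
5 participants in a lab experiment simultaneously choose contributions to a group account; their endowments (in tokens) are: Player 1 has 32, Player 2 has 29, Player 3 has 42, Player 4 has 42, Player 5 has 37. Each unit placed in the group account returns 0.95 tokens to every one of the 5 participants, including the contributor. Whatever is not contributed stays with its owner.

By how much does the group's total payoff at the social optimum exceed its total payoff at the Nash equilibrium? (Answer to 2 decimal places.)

682.50 tokens

The private return per contributed unit is 0.95 < 1 for everyone, so the Nash equilibrium is zero contribution and the group total is Σ E_j = 32 + 29 + 42 + 42 + 37 = 182.
Each contributed unit returns 4.750 to the group, so the social optimum is full contribution by everyone: group total = 4.750 × 182 = 864.50.
Efficiency loss = (4.750 − 1) × 182 = 682.50.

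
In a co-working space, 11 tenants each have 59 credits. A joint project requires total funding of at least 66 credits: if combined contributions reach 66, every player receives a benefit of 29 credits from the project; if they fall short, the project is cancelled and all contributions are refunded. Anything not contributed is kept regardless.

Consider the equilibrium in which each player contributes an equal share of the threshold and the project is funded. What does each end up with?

Equal share of the threshold: 66/11 = 6.
At this profile no one gains by cutting their contribution: any cut drops the total below 66, the project is cancelled, contributions are refunded, and the deviator ends with 59, which is less than 59 − 6 + 29 = 82. Contributing more than 6 just wastes the excess. So contributing exactly 6 is a best response.
Each player's payoff: 59 − 6 + 29 = 82.

82 credits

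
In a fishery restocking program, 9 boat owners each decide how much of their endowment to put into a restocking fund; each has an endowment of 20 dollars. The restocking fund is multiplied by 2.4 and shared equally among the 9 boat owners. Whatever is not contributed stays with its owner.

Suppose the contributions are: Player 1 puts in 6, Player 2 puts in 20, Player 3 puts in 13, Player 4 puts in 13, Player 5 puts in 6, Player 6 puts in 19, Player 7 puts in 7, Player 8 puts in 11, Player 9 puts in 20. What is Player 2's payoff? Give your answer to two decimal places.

30.67 dollars

Total contributed: 6 + 20 + 13 + 13 + 6 + 19 + 7 + 11 + 20 = 115.
Each receives 2.4 × 115 / 9 = 30.67 from the restocking fund.
Player 2 keeps 20 − 20 = 0, so Player 2's payoff is 0 + 30.67 = 30.67.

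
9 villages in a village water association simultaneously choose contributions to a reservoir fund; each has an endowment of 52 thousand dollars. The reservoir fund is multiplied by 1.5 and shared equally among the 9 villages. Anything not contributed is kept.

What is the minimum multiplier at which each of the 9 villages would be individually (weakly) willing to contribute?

9

A contributed unit returns (multiplier)/9 to its contributor.
This reaches 1 exactly when the multiplier is 9.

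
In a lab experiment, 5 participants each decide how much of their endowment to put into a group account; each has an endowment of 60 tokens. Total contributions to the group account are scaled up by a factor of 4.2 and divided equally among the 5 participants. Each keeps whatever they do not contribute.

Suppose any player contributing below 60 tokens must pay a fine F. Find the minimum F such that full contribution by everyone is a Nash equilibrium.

9.60 tokens

Given the others contribute fully, the best deviation is to contribute 0 (any partial contribution still incurs the fine and gives up units whose private return 0.8400 is below 1).
Deviating from 60 to 0 saves 60 tokens but forfeits the deviator's share of the drop in the group account: 4.2/5 × 60 = 50.40.
So the deviation gain is 60 − 50.40 = 9.60, and the fine must be at least 9.60 tokens to wipe it out.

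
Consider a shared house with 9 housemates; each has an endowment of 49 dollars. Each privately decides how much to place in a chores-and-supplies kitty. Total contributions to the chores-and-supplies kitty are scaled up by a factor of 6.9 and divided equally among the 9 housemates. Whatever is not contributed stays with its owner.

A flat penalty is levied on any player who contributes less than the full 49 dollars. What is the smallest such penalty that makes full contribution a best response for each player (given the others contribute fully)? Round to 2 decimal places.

11.43 dollars

Given the others contribute fully, the best deviation is to contribute 0 (any partial contribution still incurs the fine and gives up units whose private return 0.7667 is below 1).
Deviating from 49 to 0 saves 49 dollars but forfeits the deviator's share of the drop in the chores-and-supplies kitty: 6.9/9 × 49 = 37.57.
So the deviation gain is 49 − 37.57 = 11.43, and the fine must be at least 11.43 dollars to wipe it out.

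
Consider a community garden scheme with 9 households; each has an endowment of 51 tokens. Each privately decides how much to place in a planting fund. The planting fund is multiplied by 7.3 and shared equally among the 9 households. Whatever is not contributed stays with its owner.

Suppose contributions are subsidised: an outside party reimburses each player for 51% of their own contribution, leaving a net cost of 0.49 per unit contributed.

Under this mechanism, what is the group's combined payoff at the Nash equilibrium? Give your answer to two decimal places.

Under the mechanism each unit contributed yields (7.3/9) / 0.49 = 1.6553 back to its contributor per unit of net cost, which exceeds 1, making full contribution the dominant choice for everyone.
At the Nash equilibrium everyone contributes 51. Group total payoff = 9 × (51 × 0.51 + 7.3 × 51) = 3584.79.

3584.79 tokens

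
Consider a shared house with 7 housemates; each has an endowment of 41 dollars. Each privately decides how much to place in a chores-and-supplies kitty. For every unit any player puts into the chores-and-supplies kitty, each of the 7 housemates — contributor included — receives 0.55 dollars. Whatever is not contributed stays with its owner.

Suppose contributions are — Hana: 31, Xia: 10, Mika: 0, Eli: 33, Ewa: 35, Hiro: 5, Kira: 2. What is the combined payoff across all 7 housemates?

617.60 dollars

Total contributed: 31 + 10 + 0 + 33 + 35 + 5 + 2 = 116; total kept: 7 × 41 − 116 = 171.
The chores-and-supplies kitty pays out 0.55 × 7 × 116 = 446.60 in aggregate.
Group total = 171 + 446.60 = 617.60.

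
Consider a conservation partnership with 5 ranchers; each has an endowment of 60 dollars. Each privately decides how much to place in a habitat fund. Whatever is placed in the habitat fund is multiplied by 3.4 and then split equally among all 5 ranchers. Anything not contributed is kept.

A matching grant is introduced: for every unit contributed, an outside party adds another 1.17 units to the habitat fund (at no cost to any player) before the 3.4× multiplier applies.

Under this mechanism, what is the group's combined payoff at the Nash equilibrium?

2213.40 dollars

Under the mechanism each unit contributed yields 3.4 × 2.17 / 5 = 1.4756 back to its contributor per unit of net cost, which exceeds 1, making full contribution the dominant choice for everyone.
So the Nash equilibrium is full contribution by all 5; the group earns 3.4 × 2.17 × 300 = 2213.40.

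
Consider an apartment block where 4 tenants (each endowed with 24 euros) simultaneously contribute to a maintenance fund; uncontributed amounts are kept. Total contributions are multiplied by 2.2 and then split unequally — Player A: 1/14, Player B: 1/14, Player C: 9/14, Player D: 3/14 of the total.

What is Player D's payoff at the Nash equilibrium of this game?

35.31 euros

Player j's private return per contributed unit is 2.2 × (j's share). Contributing is weakly dominant for j when that share is at least 1/2.2 = 0.4545, and contributing 0 is dominant otherwise.
Player C alone (share 9/14) is above the threshold, contributing 24; the remaining 3 contribute 0. Total contributed: 24.
Player D keeps 24 and receives 2.2 × 24 × 3/14 = 11.31 from the maintenance fund, for a payoff of 35.31.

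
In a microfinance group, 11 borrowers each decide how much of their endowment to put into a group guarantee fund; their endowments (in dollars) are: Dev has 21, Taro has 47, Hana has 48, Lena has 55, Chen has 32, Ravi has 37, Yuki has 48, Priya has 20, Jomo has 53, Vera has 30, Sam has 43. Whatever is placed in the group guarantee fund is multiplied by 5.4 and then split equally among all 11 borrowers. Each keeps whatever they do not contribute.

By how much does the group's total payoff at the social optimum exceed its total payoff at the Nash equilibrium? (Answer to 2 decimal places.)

The private return per contributed unit is 5.4/11 = 0.4909 < 1 for every player regardless of endowment, so the Nash equilibrium is zero contribution and the group total is Σ E_j = 21 + 47 + 48 + 55 + 32 + 37 + 48 + 20 + 53 + 30 + 43 = 434.
Each contributed unit returns 5.400 to the group, so the social optimum is full contribution by everyone: group total = 5.400 × 434 = 2343.60.
Efficiency loss = (5.400 − 1) × 434 = 1909.60.

1909.60 dollars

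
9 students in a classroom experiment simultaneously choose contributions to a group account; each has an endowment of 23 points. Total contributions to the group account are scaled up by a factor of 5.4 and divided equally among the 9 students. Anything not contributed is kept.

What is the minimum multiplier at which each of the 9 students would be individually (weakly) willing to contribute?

A contributed unit returns (multiplier)/9 to its contributor.
This reaches 1 exactly when the multiplier is 9.

9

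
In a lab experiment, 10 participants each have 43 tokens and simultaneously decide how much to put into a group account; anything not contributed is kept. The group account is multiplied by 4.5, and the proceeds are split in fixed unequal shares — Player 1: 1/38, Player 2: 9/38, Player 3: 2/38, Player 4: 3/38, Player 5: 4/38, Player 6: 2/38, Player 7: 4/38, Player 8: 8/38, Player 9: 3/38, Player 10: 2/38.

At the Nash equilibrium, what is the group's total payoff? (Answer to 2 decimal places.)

A player with share s gets back 4.5·s per unit contributed, so full contribution is dominant for anyone with s > 1/4.5 = 0.2222 and zero contribution is dominant for anyone below.
The only share above 0.2222 is Player 2's 9/38, contributing 43; the remaining 9 contribute 0. Total contributed: 43.
The group account pays out 4.5 × 43 = 193.50 in total (split across the unequal shares, but the aggregate is all that matters for the group sum).
The 9 free-riders keep 43 each, adding 387. Group total = 387 + 193.50 = 580.50.

580.50 tokens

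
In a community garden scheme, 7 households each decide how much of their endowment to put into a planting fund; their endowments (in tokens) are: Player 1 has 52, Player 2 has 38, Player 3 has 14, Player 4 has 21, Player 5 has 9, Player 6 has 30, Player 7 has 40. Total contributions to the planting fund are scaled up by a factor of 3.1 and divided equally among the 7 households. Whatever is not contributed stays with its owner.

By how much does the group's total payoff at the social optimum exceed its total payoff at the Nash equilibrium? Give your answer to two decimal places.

The private return per contributed unit is 3.1/7 = 0.4429 < 1 for every player regardless of endowment, so the Nash equilibrium is zero contribution and the group total is Σ E_j = 52 + 38 + 14 + 21 + 9 + 30 + 40 = 204.
Each contributed unit returns 3.100 to the group, so the social optimum is full contribution by everyone: group total = 3.100 × 204 = 632.40.
Efficiency loss = (3.100 − 1) × 204 = 428.40.

428.40 tokens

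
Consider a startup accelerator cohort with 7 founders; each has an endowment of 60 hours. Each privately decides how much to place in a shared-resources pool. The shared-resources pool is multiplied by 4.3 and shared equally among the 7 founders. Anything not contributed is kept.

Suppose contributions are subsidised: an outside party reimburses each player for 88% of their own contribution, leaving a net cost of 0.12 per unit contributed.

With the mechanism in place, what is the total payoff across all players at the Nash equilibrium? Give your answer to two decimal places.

2175.60 hours

Under the mechanism each unit contributed yields (4.3/7) / 0.12 = 5.1190 back to its contributor per unit of net cost, which exceeds 1, making full contribution the dominant choice for everyone.
At the Nash equilibrium everyone contributes 60. Group total payoff = 7 × (60 × 0.88 + 4.3 × 60) = 2175.60.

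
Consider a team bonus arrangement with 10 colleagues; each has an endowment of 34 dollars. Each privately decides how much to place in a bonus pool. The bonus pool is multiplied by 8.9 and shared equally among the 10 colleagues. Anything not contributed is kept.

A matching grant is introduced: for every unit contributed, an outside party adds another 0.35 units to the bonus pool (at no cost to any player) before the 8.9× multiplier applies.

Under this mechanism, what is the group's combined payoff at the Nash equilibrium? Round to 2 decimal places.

4085.10 dollars

With the mechanism, a contributed unit returns 8.9 × 1.35 / 10 = 1.2015 per unit of net cost to the contributor — now above 1 — so contributing fully is weakly dominant for every player.
So the Nash equilibrium is full contribution by all 10; the group earns 8.9 × 1.35 × 340 = 4085.10.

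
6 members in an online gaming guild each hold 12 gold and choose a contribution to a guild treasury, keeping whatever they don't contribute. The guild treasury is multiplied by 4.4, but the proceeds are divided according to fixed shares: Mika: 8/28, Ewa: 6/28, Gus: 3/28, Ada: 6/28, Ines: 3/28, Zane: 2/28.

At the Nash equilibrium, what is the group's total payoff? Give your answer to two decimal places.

112.80 gold

Each unit j contributes comes back to j as 4.4 × (j's share), so j prefers to contribute only if that share exceeds 1/4.4 = 0.2273; otherwise keeping the unit dominates.
Only Mika (8/28) clears that bar, contributing 12; the remaining 5 contribute 0. Total contributed: 12.
The guild treasury pays out 4.4 × 12 = 52.80 in total (split across the unequal shares, but the aggregate is all that matters for the group sum).
The 5 free-riders keep 12 each, adding 60. Group total = 60 + 52.80 = 112.80.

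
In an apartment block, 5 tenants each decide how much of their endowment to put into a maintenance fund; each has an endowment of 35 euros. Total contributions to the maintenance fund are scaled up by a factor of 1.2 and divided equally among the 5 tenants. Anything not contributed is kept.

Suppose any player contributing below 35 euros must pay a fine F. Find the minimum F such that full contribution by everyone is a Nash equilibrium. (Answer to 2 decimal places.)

26.60 euros

Given the others contribute fully, the best deviation is to contribute 0 (any partial contribution still incurs the fine and gives up units whose private return 0.2400 is below 1).
Deviating from 35 to 0 saves 35 euros but forfeits the deviator's share of the drop in the maintenance fund: 1.2/5 × 35 = 8.40.
So the deviation gain is 35 − 8.40 = 26.60, and the fine must be at least 26.60 euros to wipe it out.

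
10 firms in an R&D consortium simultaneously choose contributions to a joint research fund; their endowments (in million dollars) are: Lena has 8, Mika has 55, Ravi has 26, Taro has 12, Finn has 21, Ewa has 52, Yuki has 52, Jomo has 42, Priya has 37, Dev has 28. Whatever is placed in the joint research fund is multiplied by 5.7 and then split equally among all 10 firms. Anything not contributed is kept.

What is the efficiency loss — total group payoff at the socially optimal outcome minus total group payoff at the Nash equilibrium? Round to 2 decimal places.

1565.10 million dollars

The private return per contributed unit is 5.7/10 = 0.5700 < 1 for every player regardless of endowment, so the Nash equilibrium is zero contribution and the group total is Σ E_j = 8 + 55 + 26 + 12 + 21 + 52 + 52 + 42 + 37 + 28 = 333.
Each contributed unit returns 5.700 to the group, so the social optimum is full contribution by everyone: group total = 5.700 × 333 = 1898.10.
Efficiency loss = (5.700 − 1) × 333 = 1565.10.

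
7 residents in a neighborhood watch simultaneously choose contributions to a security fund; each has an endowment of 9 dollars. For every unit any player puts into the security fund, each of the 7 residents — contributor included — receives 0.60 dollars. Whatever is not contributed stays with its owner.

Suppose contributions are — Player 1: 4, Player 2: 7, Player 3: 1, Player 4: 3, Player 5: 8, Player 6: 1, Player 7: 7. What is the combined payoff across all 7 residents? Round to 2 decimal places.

162.20 dollars

Total contributed: 4 + 7 + 1 + 3 + 8 + 1 + 7 = 31; total kept: 7 × 9 − 31 = 32.
The security fund pays out 0.60 × 7 × 31 = 130.20 in aggregate.
Group total = 32 + 130.20 = 162.20.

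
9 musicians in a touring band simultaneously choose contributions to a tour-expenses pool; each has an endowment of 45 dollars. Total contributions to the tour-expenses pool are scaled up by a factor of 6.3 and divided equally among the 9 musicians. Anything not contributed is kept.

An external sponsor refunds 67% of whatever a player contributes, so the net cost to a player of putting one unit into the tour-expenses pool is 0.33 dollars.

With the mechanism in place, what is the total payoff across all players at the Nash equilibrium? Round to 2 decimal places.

The effective private return per unit is now (6.3/9) / 0.33 = 2.1212 > 1, so every player's dominant strategy flips to full contribution.
At the Nash equilibrium everyone contributes 45. Group total payoff = 9 × (45 × 0.67 + 6.3 × 45) = 2822.85.

2822.85 dollars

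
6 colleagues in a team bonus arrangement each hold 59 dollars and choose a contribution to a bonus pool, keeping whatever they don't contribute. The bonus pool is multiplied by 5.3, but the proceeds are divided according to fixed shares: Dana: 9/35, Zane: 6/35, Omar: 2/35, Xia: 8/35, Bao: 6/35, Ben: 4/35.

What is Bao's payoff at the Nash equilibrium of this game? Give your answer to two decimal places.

166.21 dollars

For player j, contributing a unit is worthwhile iff 5.3 × (j's share) ≥ 1, i.e. iff j's share is at least 0.1887.
The shares above 0.1887 belong to Dana and Xia, contributing 59 each; the remaining 4 contribute 0. Total contributed: 118.
Bao keeps 59 and receives 5.3 × 118 × 6/35 = 107.21 from the bonus pool, for a payoff of 166.21.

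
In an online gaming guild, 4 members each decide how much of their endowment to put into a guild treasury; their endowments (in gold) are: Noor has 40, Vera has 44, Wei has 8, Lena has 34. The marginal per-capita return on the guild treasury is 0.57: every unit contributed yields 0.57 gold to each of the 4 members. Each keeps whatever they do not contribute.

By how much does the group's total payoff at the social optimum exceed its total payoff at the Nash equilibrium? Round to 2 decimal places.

161.28 gold

The private return per contributed unit is 0.57 < 1 for everyone, so the Nash equilibrium is zero contribution and the group total is Σ E_j = 40 + 44 + 8 + 34 = 126.
Each contributed unit returns 2.280 to the group, so the social optimum is full contribution by everyone: group total = 2.280 × 126 = 287.28.
Efficiency loss = (2.280 − 1) × 126 = 161.28.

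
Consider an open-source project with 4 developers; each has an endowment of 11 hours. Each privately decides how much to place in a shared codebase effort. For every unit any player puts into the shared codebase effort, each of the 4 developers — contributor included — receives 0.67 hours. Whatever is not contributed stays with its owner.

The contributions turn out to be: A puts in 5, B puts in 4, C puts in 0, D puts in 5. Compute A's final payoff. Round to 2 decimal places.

Total contributed: 5 + 4 + 0 + 5 = 14.
Each receives 0.67 × 14 = 9.38 from the shared codebase effort.
A keeps 11 − 5 = 6, so A's payoff is 6 + 9.38 = 15.38.

15.38 hours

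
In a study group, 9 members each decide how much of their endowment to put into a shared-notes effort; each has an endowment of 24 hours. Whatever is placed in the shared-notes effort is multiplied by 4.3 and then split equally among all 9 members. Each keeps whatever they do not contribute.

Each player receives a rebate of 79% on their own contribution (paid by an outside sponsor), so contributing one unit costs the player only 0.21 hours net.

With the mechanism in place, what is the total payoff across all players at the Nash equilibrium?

The effective private return per unit is now (4.3/9) / 0.21 = 2.2751 > 1, so every player's dominant strategy flips to full contribution.
At the Nash equilibrium everyone contributes 24. Group total payoff = 9 × (24 × 0.79 + 4.3 × 24) = 1099.44.

1099.44 hours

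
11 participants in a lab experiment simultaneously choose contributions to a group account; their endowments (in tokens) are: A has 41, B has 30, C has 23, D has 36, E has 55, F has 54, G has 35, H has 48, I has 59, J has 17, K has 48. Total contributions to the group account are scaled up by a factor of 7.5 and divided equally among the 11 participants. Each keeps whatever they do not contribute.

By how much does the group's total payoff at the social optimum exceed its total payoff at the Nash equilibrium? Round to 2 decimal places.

2899.00 tokens

The private return per contributed unit is 7.5/11 = 0.6818 < 1 for every player regardless of endowment, so the Nash equilibrium is zero contribution and the group total is Σ E_j = 41 + 30 + 23 + 36 + 55 + 54 + 35 + 48 + 59 + 17 + 48 = 446.
Each contributed unit returns 7.500 to the group, so the social optimum is full contribution by everyone: group total = 7.500 × 446 = 3345.00.
Efficiency loss = (7.500 − 1) × 446 = 2899.00.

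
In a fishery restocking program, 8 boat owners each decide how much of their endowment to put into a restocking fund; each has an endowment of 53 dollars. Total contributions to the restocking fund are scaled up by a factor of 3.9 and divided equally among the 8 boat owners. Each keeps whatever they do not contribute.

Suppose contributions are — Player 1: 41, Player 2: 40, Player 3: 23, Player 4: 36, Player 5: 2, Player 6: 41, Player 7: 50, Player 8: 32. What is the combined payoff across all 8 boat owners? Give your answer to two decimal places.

Total contributed: 41 + 40 + 23 + 36 + 2 + 41 + 50 + 32 = 265; total kept: 8 × 53 − 265 = 159.
The restocking fund pays out 3.9 × 265 = 1033.50 in aggregate.
Group total = 159 + 1033.50 = 1192.50.

1192.50 dollars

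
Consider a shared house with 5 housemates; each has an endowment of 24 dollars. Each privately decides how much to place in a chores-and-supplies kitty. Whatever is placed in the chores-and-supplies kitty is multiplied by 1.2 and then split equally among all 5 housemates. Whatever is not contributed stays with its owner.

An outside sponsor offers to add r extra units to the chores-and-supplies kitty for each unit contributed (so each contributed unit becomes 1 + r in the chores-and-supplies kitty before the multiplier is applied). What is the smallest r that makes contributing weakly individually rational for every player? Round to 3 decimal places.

3.167

With matching at rate r, one contributed unit becomes (1 + r) in the chores-and-supplies kitty and returns 1.2 × (1 + r) / 5 to the contributor.
Setting this equal to 1: 1 + r = 5/1.2 = 4.1667.
So the minimum matching rate is r = 4.1667 − 1 = 3.167.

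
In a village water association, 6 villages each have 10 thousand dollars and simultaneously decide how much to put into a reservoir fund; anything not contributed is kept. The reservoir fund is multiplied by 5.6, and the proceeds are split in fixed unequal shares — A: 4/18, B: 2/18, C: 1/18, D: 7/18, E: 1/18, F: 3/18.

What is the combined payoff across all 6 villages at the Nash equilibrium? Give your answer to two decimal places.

152.00 thousand dollars

Player j's private return per contributed unit is 5.6 × (j's share). Contributing is weakly dominant for j when that share is at least 1/5.6 = 0.1786, and contributing 0 is dominant otherwise.
The shares above 0.1786 belong to A and D, contributing 10 each; the remaining 4 contribute 0. Total contributed: 20.
The reservoir fund pays out 5.6 × 20 = 112.00 in total (split across the unequal shares, but the aggregate is all that matters for the group sum).
The 4 free-riders keep 10 each, adding 40. Group total = 40 + 112.00 = 152.00.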